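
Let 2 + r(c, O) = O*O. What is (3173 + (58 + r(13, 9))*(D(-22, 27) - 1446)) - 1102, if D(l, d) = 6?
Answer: -195209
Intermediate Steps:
r(c, O) = -2 + O**2 (r(c, O) = -2 + O*O = -2 + O**2)
(3173 + (58 + r(13, 9))*(D(-22, 27) - 1446)) - 1102 = (3173 + (58 + (-2 + 9**2))*(6 - 1446)) - 1102 = (3173 + (58 + (-2 + 81))*(-1440)) - 1102 = (3173 + (58 + 79)*(-1440)) - 1102 = (3173 + 137*(-1440)) - 1102 = (3173 - 197280) - 1102 = -194107 - 1102 = -195209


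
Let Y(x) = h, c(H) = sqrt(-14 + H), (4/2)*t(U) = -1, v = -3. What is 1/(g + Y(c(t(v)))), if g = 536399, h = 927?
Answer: 1/537326 ≈ 1.8611e-6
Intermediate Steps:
t(U) = -1/2 (t(U) = (1/2)*(-1) = -1/2)
Y(x) = 927
1/(g + Y(c(t(v)))) = 1/(536399 + 927) = 1/537326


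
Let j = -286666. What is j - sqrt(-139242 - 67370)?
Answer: -286666 - 2*I*sqrt(51653) ≈ -2.8667e+5 - 454.55*I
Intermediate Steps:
j - sqrt(-139242 - 67370) = -286666 - sqrt(-139242 - 67370) = -286666 - sqrt(-206612) = -286666 - 2*I*sqrt(51653)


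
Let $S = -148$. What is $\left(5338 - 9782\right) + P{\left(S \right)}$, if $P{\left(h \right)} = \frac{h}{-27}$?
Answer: $- \frac{119840}{27} \approx -4438.5$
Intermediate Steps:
$P{\left(h \right)} = - \frac{h}{27}$ ($P{\left(h \right)} = h \left(- \frac{1}{27}\right) = - \frac{h}{27}$)
$\left(5338 - 9782\right) + P{\left(S \right)} = \left(5338 - 9782\right) - - \frac{148}{27} = -4444 + \frac{148}{27} = - \frac{119840}{27}$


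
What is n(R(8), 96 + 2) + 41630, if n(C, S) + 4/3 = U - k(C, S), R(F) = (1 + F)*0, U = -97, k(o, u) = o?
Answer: 124595/3 ≈ 41532.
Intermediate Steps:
R(F) = 0
n(C, S) = -295/3 - C (n(C, S) = -4/3 + (-97 - C) = -295/3 - C)
n(R(8), 96 + 2) + 41630 = (-295/3 - 1*0) + 41630 = (-295/3 + 0) + 41630 = -295/3 + 41630 = 124595/3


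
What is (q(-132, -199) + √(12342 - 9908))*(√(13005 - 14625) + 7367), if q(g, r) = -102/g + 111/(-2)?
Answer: (-602 + 11*√2434)*(7367 + 18*I*√5)/11 ≈ -39721.0 - 217.01*I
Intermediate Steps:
q(g, r) = -111/2 - 102/g (q(g, r) = -102/g + 111*(-½) = -102/g - 111/2 = -111/2 - 102/g)
(q(-132, -199) + √(12342 - 9908))*(√(13005 - 14625) + 7367) = ((-111/2 - 102/(-132)) + √(12342 - 9908))*(√(13005 - 14625) + 7367) = ((-111/2 - 102*(-1/132)) + √2434)*(√(-1620) + 7367) = ((-111/2 + 17/22) + √2434)*(18*I*√5 + 7367) = (-602/11 + √2434)*(7367 + 18*I*√5) = (7367 + 18*I*√5)*(-602/11 + √2434)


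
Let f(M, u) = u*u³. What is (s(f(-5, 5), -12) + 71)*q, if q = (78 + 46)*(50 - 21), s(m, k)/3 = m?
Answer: 6997816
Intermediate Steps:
f(M, u) = u⁴
s(m, k) = 3*m
q = 3596 (q = 124*29 = 3596)
(s(f(-5, 5), -12) + 71)*q = (3*5⁴ + 71)*3596 = (3*625 + 71)*3596 = (1875 + 71)*3596 = 1946*3596 = 6997816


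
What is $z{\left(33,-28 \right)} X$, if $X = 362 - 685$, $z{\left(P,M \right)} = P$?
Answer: $-10659$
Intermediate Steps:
$X = -323$ ($X = 362 - 685 = -323$)
$z{\left(33,-28 \right)} X = 33 \left(-323\right) = -10659$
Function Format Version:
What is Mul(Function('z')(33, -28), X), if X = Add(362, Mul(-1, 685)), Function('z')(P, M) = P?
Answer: -10659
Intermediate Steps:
X = -323 (X = Add(362, -685) = -323)
Mul(Function('z')(33, -28), X) = Mul(33, -323) = -10659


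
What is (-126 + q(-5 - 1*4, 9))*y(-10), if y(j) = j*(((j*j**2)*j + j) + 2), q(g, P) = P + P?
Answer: 10791360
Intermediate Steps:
q(g, P) = 2*P
y(j) = j*(2 + j + j**4) (y(j) = j*((j**3*j + j) + 2) = j*((j**4 + j) + 2) = j*((j + j**4) + 2) = j*(2 + j + j**4))
(-126 + q(-5 - 1*4, 9))*y(-10) = (-126 + 2*9)*(-10*(2 - 10 + (-10)**4)) = (-126 + 18)*(-10*(2 - 10 + 10000)) = -(-1080)*9992 = -108*(-99920) = 10791360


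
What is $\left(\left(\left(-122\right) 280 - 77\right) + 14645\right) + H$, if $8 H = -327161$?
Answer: $- \frac{483897}{8} \approx -60487.0$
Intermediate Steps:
$H = - \frac{327161}{8}$ ($H = \frac{1}{8} \left(-327161\right) = - \frac{327161}{8} \approx -40895.0$)
$\left(\left(\left(-122\right) 280 - 77\right) + 14645\right) + H = \left(\left(\left(-122\right) 280 - 77\right) + 14645\right) - \frac{327161}{8} = \left(\left(-34160 - 77\right) + 14645\right) - \frac{327161}{8} = \left(-34237 + 14645\right) - \frac{327161}{8} = -19592 - \frac{327161}{8} = - \frac{483897}{8}$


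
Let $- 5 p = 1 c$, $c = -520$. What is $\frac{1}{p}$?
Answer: $\frac{1}{104} \approx 0.0096154$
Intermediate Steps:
$p = 104$ ($p = - \frac{1 \left(-520\right)}{5} = \left(- \frac{1}{5}\right) \left(-520\right) = 104$)
$\frac{1}{p} = \frac{1}{104}$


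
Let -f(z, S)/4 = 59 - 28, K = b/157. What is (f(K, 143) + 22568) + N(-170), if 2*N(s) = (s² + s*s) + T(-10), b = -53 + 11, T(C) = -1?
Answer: 102687/2 ≈ 51344.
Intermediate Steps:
b = -42
K = -42/157 ≈ -0.26752
N(s) = -½ + s² (N(s) = ((s² + s*s) - 1)/2 = ((s² + s²) - 1)/2 = (2*s² - 1)/2 = (-1 + 2*s²)/2 = -½ + s²)
f(z, S) = -124 (f(z, S) = -4*(59 - 28) = -4*31 = -124)
(f(K, 143) + 22568) + N(-170) = (-124 + 22568) + (-½ + (-170)²) = 22444 + (-½ + 28900) = 22444 + 57799/2 = 102687/2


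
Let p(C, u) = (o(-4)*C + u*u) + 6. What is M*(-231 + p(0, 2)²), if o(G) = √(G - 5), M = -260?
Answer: 34060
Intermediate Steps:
o(G) = √(-5 + G)
p(C, u) = 6 + u² + 3*I*C (p(C, u) = (√(-5 - 4)*C + u*u) + 6 = (√(-9)*C + u²) + 6 = ((3*I)*C + u²) + 6 = (3*I*C + u²) + 6 = (u² + 3*I*C) + 6 = 6 + u² + 3*I*C)
M*(-231 + p(0, 2)²) = -260*(-231 + (6 + 2² + 3*I*0)²) = -260*(-231 + (6 + 4 + 0)²) = -260*(-231 + 10²) = -260*(-231 + 100) = -260*(-131) = 34060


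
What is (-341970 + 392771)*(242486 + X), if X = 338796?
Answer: 29529706882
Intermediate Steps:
(-341970 + 392771)*(242486 + X) = (-341970 + 392771)*(242486 + 338796) = 50801*581282 = 29529706882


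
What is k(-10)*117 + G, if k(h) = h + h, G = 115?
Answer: -2225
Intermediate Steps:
k(h) = 2*h
k(-10)*117 + G = (2*(-10))*117 + 115 = -20*117 + 115 = -2340 + 115 = -2225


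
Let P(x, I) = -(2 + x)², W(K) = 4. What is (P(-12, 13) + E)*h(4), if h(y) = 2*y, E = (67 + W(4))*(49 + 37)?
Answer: 48048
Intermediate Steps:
E = 6106 (E = (67 + 4)*(49 + 37) = 71*86 = 6106)
(P(-12, 13) + E)*h(4) = (-(2 - 12)² + 6106)*(2*4) = (-1*(-10)² + 6106)*8 = (-1*100 + 6106)*8 = (-100 + 6106)*8 = 6006*8 = 48048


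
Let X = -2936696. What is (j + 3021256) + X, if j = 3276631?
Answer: 3361191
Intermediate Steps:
(j + 3021256) + X = (3276631 + 3021256) - 2936696 = 6297887 - 2936696 = 3361191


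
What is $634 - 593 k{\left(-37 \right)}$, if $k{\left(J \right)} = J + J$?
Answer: $44516$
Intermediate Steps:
$k{\left(J \right)} = 2 J$
$634 - 593 k{\left(-37 \right)} = 634 - 593 \cdot 2 \left(-37\right) = 634 - -43882 = 634 + 43882 = 44516$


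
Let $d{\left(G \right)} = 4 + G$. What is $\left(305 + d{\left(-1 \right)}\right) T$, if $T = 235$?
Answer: $72380$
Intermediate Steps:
$\left(305 + d{\left(-1 \right)}\right) T = \left(305 + \left(4 - 1\right)\right) 235 = \left(305 + 3\right) 235 = 308 \cdot 235 = 72380$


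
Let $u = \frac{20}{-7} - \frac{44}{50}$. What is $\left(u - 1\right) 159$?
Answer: $- \frac{131811}{175} \approx -753.21$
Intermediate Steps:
$u = - \frac{654}{175}$ ($u = 20 \left(- \frac{1}{7}\right) - \frac{22}{25} = - \frac{20}{7} - \frac{22}{25} = - \frac{654}{175} \approx -3.7371$)
$\left(u - 1\right) 159 = \left(- \frac{654}{175} - 1\right) 159 = \left(- \frac{829}{175}\right) 159 = - \frac{131811}{175}$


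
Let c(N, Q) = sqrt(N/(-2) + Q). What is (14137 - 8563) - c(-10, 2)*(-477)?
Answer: 5574 + 477*sqrt(7) ≈ 6836.0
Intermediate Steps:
c(N, Q) = sqrt(Q - N/2) (c(N, Q) = sqrt(N*(-1/2) + Q) = sqrt(-N/2 + Q) = sqrt(Q - N/2))
(14137 - 8563) - c(-10, 2)*(-477) = (14137 - 8563) - sqrt(-2*(-10) + 4*2)/2*(-477) = 5574 - sqrt(20 + 8)/2*(-477) = 5574 - sqrt(28)/2*(-477) = 5574 - (2*sqrt(7))/2*(-477) = 5574 - sqrt(7)*(-477) = 5574 - (-477)*sqrt(7) = 5574 + 477*sqrt(7)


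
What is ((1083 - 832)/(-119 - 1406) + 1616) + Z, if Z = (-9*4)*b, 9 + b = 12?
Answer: 2299449/1525 ≈ 1507.8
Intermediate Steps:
b = 3 (b = -9 + 12 = 3)
Z = -108 (Z = -9*4*3 = -36*3 = -108)
((1083 - 832)/(-119 - 1406) + 1616) + Z = ((1083 - 832)/(-119 - 1406) + 1616) - 108 = (251/(-1525) + 1616) - 108 = (251*(-1/1525) + 1616) - 108 = (-251/1525 + 1616) - 108 = 2464149/1525 - 108 = 2299449/1525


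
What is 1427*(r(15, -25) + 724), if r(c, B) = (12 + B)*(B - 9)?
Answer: 1663882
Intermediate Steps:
r(c, B) = (-9 + B)*(12 + B) (r(c, B) = (12 + B)*(-9 + B) = (-9 + B)*(12 + B))
1427*(r(15, -25) + 724) = 1427*((-108 + (-25)² + 3*(-25)) + 724) = 1427*((-108 + 625 - 75) + 724) = 1427*(442 + 724) = 1427*1166 = 1663882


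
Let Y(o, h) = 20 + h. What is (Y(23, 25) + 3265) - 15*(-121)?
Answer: 5125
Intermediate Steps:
(Y(23, 25) + 3265) - 15*(-121) = ((20 + 25) + 3265) - 15*(-121) = (45 + 3265) + 1815 = 3310 + 1815 = 5125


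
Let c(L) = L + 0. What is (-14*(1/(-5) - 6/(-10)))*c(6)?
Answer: -168/5 ≈ -33.600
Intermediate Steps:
c(L) = L
(-14*(1/(-5) - 6/(-10)))*c(6) = -14*(1/(-5) - 6/(-10))*6 = -14*(1*(-⅕) - 6*(-⅒))*6 = -14*(-⅕ + ⅗)*6 = -14*⅖*6 = -28/5*6 = -168/5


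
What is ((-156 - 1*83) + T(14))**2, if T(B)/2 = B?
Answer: 44521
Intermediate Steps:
T(B) = 2*B
((-156 - 1*83) + T(14))**2 = ((-156 - 1*83) + 2*14)**2 = ((-156 - 83) + 28)**2 = (-239 + 28)**2 = (-211)**2 = 44521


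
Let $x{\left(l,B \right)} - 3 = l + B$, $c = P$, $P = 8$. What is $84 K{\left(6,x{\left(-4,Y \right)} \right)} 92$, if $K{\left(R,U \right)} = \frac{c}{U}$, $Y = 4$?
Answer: $20608$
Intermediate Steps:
$c = 8$
$x{\left(l,B \right)} = 3 + B + l$ ($x{\left(l,B \right)} = 3 + \left(l + B\right) = 3 + \left(B + l\right) = 3 + B + l$)
$K{\left(R,U \right)} = \frac{8}{U}$
$84 K{\left(6,x{\left(-4,Y \right)} \right)} 92 = 84 \frac{8}{3 + 4 - 4} \cdot 92 = 84 \cdot \frac{8}{3} \cdot 92 = 224 \cdot 92 = 20608$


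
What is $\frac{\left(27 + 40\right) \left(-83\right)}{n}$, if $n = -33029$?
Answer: $\frac{5561}{33029} \approx 0.16837$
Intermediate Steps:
$\frac{\left(27 + 40\right) \left(-83\right)}{n} = \frac{\left(27 + 40\right) \left(-83\right)}{-33029} = 67 \left(-83\right) \left(- \frac{1}{33029}\right) = \left(-5561\right) \left(- \frac{1}{33029}\right) = \frac{5561}{33029}$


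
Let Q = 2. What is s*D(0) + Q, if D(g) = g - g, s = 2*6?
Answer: 2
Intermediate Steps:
s = 12
D(g) = 0
s*D(0) + Q = 12*0 + 2 = 0 + 2 = 2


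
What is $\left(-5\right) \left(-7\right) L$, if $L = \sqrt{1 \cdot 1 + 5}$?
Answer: $35 \sqrt{6} \approx 85.732$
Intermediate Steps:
$L = \sqrt{6}$ ($L = \sqrt{1 + 5} = \sqrt{6} \approx 2.4495$)
$\left(-5\right) \left(-7\right) L = \left(-5\right) \left(-7\right) \sqrt{6} = 35 \sqrt{6}$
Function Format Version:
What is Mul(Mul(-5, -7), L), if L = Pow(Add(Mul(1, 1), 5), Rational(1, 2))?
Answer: Mul(35, Pow(6, Rational(1, 2))) ≈ 85.732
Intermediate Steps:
L = Pow(6, Rational(1, 2)) (L = Pow(Add(1, 5), Rational(1, 2)) = Pow(6, Rational(1, 2)) ≈ 2.4495)
Mul(Mul(-5, -7), L) = Mul(Mul(-5, -7), Pow(6, Rational(1, 2))) = Mul(35, Pow(6, Rational(1, 2)))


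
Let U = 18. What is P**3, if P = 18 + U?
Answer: 46656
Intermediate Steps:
P = 36 (P = 18 + 18 = 36)
P**3 = 36**3 = 46656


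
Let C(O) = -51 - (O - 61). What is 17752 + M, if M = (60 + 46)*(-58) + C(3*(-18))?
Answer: 11668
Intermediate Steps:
C(O) = 10 - O (C(O) = -51 - (-61 + O) = -51 + (61 - O) = 10 - O)
M = -6084 (M = (60 + 46)*(-58) + (10 - 3*(-18)) = 106*(-58) + (10 - 1*(-54)) = -6148 + (10 + 54) = -6148 + 64 = -6084)
17752 + M = 17752 - 6084 = 11668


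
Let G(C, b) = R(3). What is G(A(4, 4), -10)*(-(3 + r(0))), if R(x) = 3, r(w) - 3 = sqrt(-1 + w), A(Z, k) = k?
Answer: -18 - 3*I ≈ -18.0 - 3.0*I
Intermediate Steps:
r(w) = 3 + sqrt(-1 + w)
G(C, b) = 3
G(A(4, 4), -10)*(-(3 + r(0))) = 3*(-(3 + (3 + sqrt(-1 + 0)))) = 3*(-(3 + (3 + sqrt(-1)))) = 3*(-(3 + (3 + I))) = 3*(-(6 + I)) = 3*(-6 - I) = -18 - 3*I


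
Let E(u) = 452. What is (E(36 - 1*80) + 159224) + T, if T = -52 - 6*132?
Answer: 158832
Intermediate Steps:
T = -844 (T = -52 - 792 = -844)
(E(36 - 1*80) + 159224) + T = (452 + 159224) - 844 = 159676 - 844 = 158832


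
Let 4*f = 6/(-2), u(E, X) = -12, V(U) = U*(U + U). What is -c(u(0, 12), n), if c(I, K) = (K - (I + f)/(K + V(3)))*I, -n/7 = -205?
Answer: 25020813/1453 ≈ 17220.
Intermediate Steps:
n = 1435 (n = -7*(-205) = 1435)
V(U) = 2*U² (V(U) = U*(2*U) = 2*U²)
f = -¾ (f = (6/(-2))/4 = (6*(-½))/4 = (¼)*(-3) = -¾ ≈ -0.75000)
c(I, K) = I*(K - (-¾ + I)/(18 + K)) (c(I, K) = (K - (I - ¾)/(K + 2*3²))*I = (K - (-¾ + I)/(K + 2*9))*I = (K - (-¾ + I)/(K + 18))*I = (K - (-¾ + I)/(18 + K))*I = I*(K - (-¾ + I)/(18 + K)))
-c(u(0, 12), n) = -(-12)*(3 - 4*(-12) + 4*1435² + 72*1435)/(4*(18 + 1435)) = -(-12)*(3 + 48 + 4*2059225 + 103320)/(4*1453) = -(-12)*(3 + 48 + 8236900 + 103320)/(4*1453) = -(-12)*8340271/(4*1453) = -1*(-25020813/1453) = 25020813/1453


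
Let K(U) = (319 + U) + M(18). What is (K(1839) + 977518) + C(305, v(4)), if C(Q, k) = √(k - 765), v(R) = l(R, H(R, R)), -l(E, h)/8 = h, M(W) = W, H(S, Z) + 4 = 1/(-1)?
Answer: 979694 + 5*I*√29 ≈ 9.7969e+5 + 26.926*I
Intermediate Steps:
H(S, Z) = -5 (H(S, Z) = -4 + 1/(-1) = -4 - 1 = -5)
l(E, h) = -8*h
v(R) = 40 (v(R) = -8*(-5) = 40)
C(Q, k) = √(-765 + k)
K(U) = 337 + U (K(U) = (319 + U) + 18 = 337 + U)
(K(1839) + 977518) + C(305, v(4)) = ((337 + 1839) + 977518) + √(-765 + 40) = (2176 + 977518) + √(-725) = 979694 + 5*I*√29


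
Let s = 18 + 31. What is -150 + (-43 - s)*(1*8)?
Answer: -886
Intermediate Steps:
s = 49
-150 + (-43 - s)*(1*8) = -150 + (-43 - 1*49)*(1*8) = -150 + (-43 - 49)*8 = -150 - 92*8 = -150 - 736 = -886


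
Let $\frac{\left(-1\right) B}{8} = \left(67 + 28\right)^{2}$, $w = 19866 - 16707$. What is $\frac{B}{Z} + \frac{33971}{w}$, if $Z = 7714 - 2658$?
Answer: $- \frac{7040303}{1996488} \approx -3.5263$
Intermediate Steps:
$w = 3159$ ($w = 19866 - 16707 = 3159$)
$Z = 5056$ ($Z = 7714 - 2658 = 5056$)
$B = -72200$ ($B = - 8 \left(67 + 28\right)^{2} = - 8 \cdot 95^{2} = \left(-8\right) 9025 = -72200$)
$\frac{B}{Z} + \frac{33971}{w} = - \frac{72200}{5056} + \frac{33971}{3159} = \left(-72200\right) \frac{1}{5056} + 33971 \cdot \frac{1}{3159} = - \frac{9025}{632} + \frac{33971}{3159} = - \frac{7040303}{1996488}$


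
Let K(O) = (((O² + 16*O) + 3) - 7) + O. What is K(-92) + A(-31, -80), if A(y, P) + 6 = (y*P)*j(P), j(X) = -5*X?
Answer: 998890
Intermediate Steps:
A(y, P) = -6 - 5*y*P² (A(y, P) = -6 + (y*P)*(-5*P) = -6 + (P*y)*(-5*P) = -6 - 5*y*P²)
K(O) = -4 + O² + 17*O (K(O) = ((3 + O² + 16*O) - 7) + O = (-4 + O² + 16*O) + O = -4 + O² + 17*O)
K(-92) + A(-31, -80) = (-4 + (-92)² + 17*(-92)) + (-6 - 5*(-31)*(-80)²) = (-4 + 8464 - 1564) + (-6 - 5*(-31)*6400) = 6896 + (-6 + 992000) = 6896 + 991994 = 998890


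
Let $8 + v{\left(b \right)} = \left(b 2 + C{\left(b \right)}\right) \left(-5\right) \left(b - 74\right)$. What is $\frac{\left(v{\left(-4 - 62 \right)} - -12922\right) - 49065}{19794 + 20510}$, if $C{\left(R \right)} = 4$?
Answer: $- \frac{125751}{40304} \approx -3.1201$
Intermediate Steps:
$v{\left(b \right)} = -8 + \left(-74 + b\right) \left(-20 - 10 b\right)$ ($v{\left(b \right)} = -8 + \left(b 2 + 4\right) \left(-5\right) \left(b - 74\right) = -8 + \left(2 b + 4\right) \left(-5\right) \left(-74 + b\right) = -8 + \left(4 + 2 b\right) \left(-5\right) \left(-74 + b\right) = -8 + \left(-20 - 10 b\right) \left(-74 + b\right) = -8 + \left(-74 + b\right) \left(-20 - 10 b\right)$)
$\frac{\left(v{\left(-4 - 62 \right)} - -12922\right) - 49065}{19794 + 20510} = \frac{\left(\left(1472 - 10 \left(-4 - 62\right)^{2} + 720 \left(-4 - 62\right)\right) - -12922\right) - 49065}{19794 + 20510} = \frac{\left(\left(1472 - 10 \left(-4 - 62\right)^{2} + 720 \left(-4 - 62\right)\right) + 12922\right) - 49065}{40304} = \left(\left(\left(1472 - 10 \left(-66\right)^{2} + 720 \left(-66\right)\right) + 12922\right) - 49065\right) \frac{1}{40304} = \left(\left(\left(1472 - 43560 - 47520\right) + 12922\right) - 49065\right) \frac{1}{40304} = \left(\left(-89608 + 12922\right) - 49065\right) \frac{1}{40304} = \left(-76686 - 49065\right) \frac{1}{40304} = \left(-125751\right) \frac{1}{40304} = - \frac{125751}{40304}$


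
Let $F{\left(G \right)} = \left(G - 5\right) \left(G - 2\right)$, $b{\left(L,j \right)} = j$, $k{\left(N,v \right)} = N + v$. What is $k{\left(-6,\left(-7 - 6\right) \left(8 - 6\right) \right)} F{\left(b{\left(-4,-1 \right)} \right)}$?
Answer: $-576$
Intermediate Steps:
$F{\left(G \right)} = \left(-5 + G\right) \left(-2 + G\right)$
$k{\left(-6,\left(-7 - 6\right) \left(8 - 6\right) \right)} F{\left(b{\left(-4,-1 \right)} \right)} = \left(-6 + \left(-7 - 6\right) \left(8 - 6\right)\right) \left(10 + \left(-1\right)^{2} - -7\right) = \left(-6 - 26\right) \left(10 + 1 + 7\right) = \left(-6 - 26\right) 18 = \left(-32\right) 18 = -576$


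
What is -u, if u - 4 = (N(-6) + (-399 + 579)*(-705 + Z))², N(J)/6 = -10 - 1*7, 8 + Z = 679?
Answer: -38713288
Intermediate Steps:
Z = 671 (Z = -8 + 679 = 671)
N(J) = -102 (N(J) = 6*(-10 - 1*7) = 6*(-10 - 7) = 6*(-17) = -102)
u = 38713288 (u = 4 + (-102 + (-399 + 579)*(-705 + 671))² = 4 + (-102 + 180*(-34))² = 4 + (-102 - 6120)² = 4 + (-6222)² = 4 + 38713284 = 38713288)
-u = -1*38713288 = -38713288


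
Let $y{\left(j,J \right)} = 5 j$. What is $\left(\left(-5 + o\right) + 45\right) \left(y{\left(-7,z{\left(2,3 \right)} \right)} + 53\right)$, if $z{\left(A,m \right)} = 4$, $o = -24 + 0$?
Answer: $288$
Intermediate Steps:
$o = -24$
$\left(\left(-5 + o\right) + 45\right) \left(y{\left(-7,z{\left(2,3 \right)} \right)} + 53\right) = \left(\left(-5 - 24\right) + 45\right) \left(5 \left(-7\right) + 53\right) = \left(-29 + 45\right) \left(-35 + 53\right) = 16 \cdot 18 = 288$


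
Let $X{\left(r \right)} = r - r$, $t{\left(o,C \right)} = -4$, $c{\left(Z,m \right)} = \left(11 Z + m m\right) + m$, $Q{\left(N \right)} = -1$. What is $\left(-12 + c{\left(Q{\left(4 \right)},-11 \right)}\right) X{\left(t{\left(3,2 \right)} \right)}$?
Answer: $0$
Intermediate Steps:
$c{\left(Z,m \right)} = m + m^{2} + 11 Z$ ($c{\left(Z,m \right)} = \left(11 Z + m^{2}\right) + m = \left(m^{2} + 11 Z\right) + m = m + m^{2} + 11 Z$)
$X{\left(r \right)} = 0$
$\left(-12 + c{\left(Q{\left(4 \right)},-11 \right)}\right) X{\left(t{\left(3,2 \right)} \right)} = \left(-12 + \left(-11 + \left(-11\right)^{2} + 11 \left(-1\right)\right)\right) 0 = \left(-12 - -99\right) 0 = \left(-12 + 99\right) 0 = 87 \cdot 0 = 0$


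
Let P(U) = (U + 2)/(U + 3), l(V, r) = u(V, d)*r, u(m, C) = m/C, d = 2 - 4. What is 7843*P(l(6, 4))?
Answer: 78430/9 ≈ 8714.4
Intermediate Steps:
d = -2
l(V, r) = -V*r/2 (l(V, r) = (V/(-2))*r = (V*(-½))*r = (-V/2)*r = -V*r/2)
P(U) = (2 + U)/(3 + U)
7843*P(l(6, 4)) = 7843*((2 - ½*6*4)/(3 - ½*6*4)) = 7843*((2 - 12)/(3 - 12)) = 7843*(-10/(-9)) = 7843*(-⅑*(-10)) = 7843*(10/9) = 78430/9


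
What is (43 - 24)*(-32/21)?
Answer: -608/21 ≈ -28.952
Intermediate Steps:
(43 - 24)*(-32/21) = 19*(-32*1/21) = 19*(-32/21) = -608/21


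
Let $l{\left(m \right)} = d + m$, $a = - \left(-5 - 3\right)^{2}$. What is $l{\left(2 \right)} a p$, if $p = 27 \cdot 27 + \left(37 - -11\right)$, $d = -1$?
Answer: $-49728$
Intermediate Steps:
$a = -64$ ($a = - \left(-8\right)^{2} = \left(-1\right) 64 = -64$)
$l{\left(m \right)} = -1 + m$
$p = 777$ ($p = 729 + \left(37 + 11\right) = 729 + 48 = 777$)
$l{\left(2 \right)} a p = \left(-1 + 2\right) \left(-64\right) 777 = 1 \left(-64\right) 777 = \left(-64\right) 777 = -49728$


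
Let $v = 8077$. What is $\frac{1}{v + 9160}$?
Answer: $\frac{1}{17237} \approx 5.8015 \cdot 10^{-5}$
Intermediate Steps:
$\frac{1}{v + 9160} = \frac{1}{8077 + 9160} = \frac{1}{17237}$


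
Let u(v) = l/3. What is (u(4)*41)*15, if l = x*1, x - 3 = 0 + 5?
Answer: 1640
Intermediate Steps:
x = 8 (x = 3 + (0 + 5) = 3 + 5 = 8)
l = 8 (l = 8*1 = 8)
u(v) = 8/3
(u(4)*41)*15 = ((8/3)*41)*15 = (328/3)*15 = 1640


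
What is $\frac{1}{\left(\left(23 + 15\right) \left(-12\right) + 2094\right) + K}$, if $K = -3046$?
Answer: $- \frac{1}{1408} \approx -0.00071023$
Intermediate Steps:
$\frac{1}{\left(\left(23 + 15\right) \left(-12\right) + 2094\right) + K} = \frac{1}{\left(\left(23 + 15\right) \left(-12\right) + 2094\right) - 3046} = \frac{1}{\left(38 \left(-12\right) + 2094\right) - 3046} = \frac{1}{\left(-456 + 2094\right) - 3046} = \frac{1}{1638 - 3046} = \frac{1}{-1408} = - \frac{1}{1408}$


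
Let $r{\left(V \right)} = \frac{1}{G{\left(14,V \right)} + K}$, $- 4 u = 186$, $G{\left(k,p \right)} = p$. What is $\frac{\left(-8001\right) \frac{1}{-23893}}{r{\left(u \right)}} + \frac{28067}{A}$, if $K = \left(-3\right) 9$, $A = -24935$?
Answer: $- \frac{30668435107}{1191543910} \approx -25.738$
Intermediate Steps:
$u = - \frac{93}{2}$ ($u = \left(- \frac{1}{4}\right) 186 = - \frac{93}{2} \approx -46.5$)
$K = -27$
$r{\left(V \right)} = \frac{1}{-27 + V}$ ($r{\left(V \right)} = \frac{1}{V - 27} = \frac{1}{-27 + V}$)
$\frac{\left(-8001\right) \frac{1}{-23893}}{r{\left(u \right)}} + \frac{28067}{A} = \frac{\left(-8001\right) \frac{1}{-23893}}{\frac{1}{-27 - \frac{93}{2}}} + \frac{28067}{-24935} = \frac{\left(-8001\right) \left(- \frac{1}{23893}\right)}{\frac{1}{- \frac{147}{2}}} + 28067 \left(- \frac{1}{24935}\right) = \frac{8001}{23893 \left(- \frac{2}{147}\right)} - \frac{28067}{24935} = \frac{8001}{23893} \left(- \frac{147}{2}\right) - \frac{28067}{24935} = - \frac{1176147}{47786} - \frac{28067}{24935} = - \frac{30668435107}{1191543910}$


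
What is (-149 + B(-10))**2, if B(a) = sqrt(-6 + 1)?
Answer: (149 - I*sqrt(5))**2 ≈ 22196.0 - 666.35*I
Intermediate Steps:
B(a) = I*sqrt(5) (B(a) = sqrt(-5) = I*sqrt(5))
(-149 + B(-10))**2 = (-149 + I*sqrt(5))**2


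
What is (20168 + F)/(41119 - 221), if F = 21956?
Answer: 21062/20449 ≈ 1.0300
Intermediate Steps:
(20168 + F)/(41119 - 221) = (20168 + 21956)/(41119 - 221) = 42124/40898 = 42124*(1/40898) = 21062/20449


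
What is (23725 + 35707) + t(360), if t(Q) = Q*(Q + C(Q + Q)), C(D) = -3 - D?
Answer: -71248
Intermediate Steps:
t(Q) = Q*(-3 - Q) (t(Q) = Q*(Q + (-3 - (Q + Q))) = Q*(Q + (-3 - 2*Q)) = Q*(-3 - Q))
(23725 + 35707) + t(360) = (23725 + 35707) - 1*360*(3 + 360) = 59432 - 1*360*363 = 59432 - 130680 = -71248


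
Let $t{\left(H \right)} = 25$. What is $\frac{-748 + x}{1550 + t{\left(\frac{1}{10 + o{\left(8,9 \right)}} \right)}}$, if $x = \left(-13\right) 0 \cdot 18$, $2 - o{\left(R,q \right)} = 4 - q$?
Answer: $- \frac{748}{1575} \approx -0.47492$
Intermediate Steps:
$o{\left(R,q \right)} = -2 + q$ ($o{\left(R,q \right)} = 2 - \left(4 - q\right) = 2 + \left(-4 + q\right) = -2 + q$)
$x = 0$ ($x = 0 \cdot 18 = 0$)
$\frac{-748 + x}{1550 + t{\left(\frac{1}{10 + o{\left(8,9 \right)}} \right)}} = \frac{-748 + 0}{1550 + 25} = - \frac{748}{1575}$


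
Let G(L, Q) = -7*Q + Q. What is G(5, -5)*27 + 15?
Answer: 825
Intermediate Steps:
G(L, Q) = -6*Q
G(5, -5)*27 + 15 = -6*(-5)*27 + 15 = 30*27 + 15 = 810 + 15 = 825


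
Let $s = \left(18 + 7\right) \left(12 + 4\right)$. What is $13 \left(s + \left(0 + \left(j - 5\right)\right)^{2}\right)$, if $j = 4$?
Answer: $5213$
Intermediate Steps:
$s = 400$ ($s = 25 \cdot 16 = 400$)
$13 \left(s + \left(0 + \left(j - 5\right)\right)^{2}\right) = 13 \left(400 + \left(0 + \left(4 - 5\right)\right)^{2}\right) = 13 \left(400 + \left(0 - 1\right)^{2}\right) = 13 \left(400 + \left(-1\right)^{2}\right) = 13 \left(400 + 1\right) = 13 \cdot 401 = 5213$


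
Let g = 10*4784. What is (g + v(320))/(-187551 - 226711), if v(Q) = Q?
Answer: -560/4817 ≈ -0.11625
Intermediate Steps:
g = 47840
(g + v(320))/(-187551 - 226711) = (47840 + 320)/(-187551 - 226711) = 48160/(-414262) = 48160*(-1/414262) = -560/4817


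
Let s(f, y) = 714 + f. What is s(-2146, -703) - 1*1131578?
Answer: -1133010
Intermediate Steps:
s(-2146, -703) - 1*1131578 = (714 - 2146) - 1*1131578 = -1432 - 1131578 = -1133010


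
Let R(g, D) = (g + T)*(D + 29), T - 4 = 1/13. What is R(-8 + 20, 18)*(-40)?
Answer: -392920/13 ≈ -30225.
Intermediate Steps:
T = 53/13 (T = 4 + 1/13 = 53/13 ≈ 4.0769)
R(g, D) = (29 + D)*(53/13 + g) (R(g, D) = (g + 53/13)*(D + 29) = (53/13 + g)*(29 + D) = (29 + D)*(53/13 + g))
R(-8 + 20, 18)*(-40) = (1537/13 + 29*(-8 + 20) + (53/13)*18 + 18*(-8 + 20))*(-40) = (1537/13 + 29*12 + 954/13 + 18*12)*(-40) = (1537/13 + 348 + 954/13 + 216)*(-40) = (9823/13)*(-40) = -392920/13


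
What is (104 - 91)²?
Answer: 169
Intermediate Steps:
(104 - 91)² = 13² = 169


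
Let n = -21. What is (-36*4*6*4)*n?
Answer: 72576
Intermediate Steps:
(-36*4*6*4)*n = -36*4*6*4*(-21) = -864*4*(-21) = -36*96*(-21) = -3456*(-21) = 72576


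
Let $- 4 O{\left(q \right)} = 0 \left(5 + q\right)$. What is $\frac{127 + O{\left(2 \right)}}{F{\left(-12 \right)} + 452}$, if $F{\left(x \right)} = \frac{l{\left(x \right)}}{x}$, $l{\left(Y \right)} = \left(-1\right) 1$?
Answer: $\frac{1524}{5425} \approx 0.28092$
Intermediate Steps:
$l{\left(Y \right)} = -1$
$F{\left(x \right)} = - \frac{1}{x}$
$O{\left(q \right)} = 0$ ($O{\left(q \right)} = - \frac{0 \left(5 + q\right)}{4} = \left(- \frac{1}{4}\right) 0 = 0$)
$\frac{127 + O{\left(2 \right)}}{F{\left(-12 \right)} + 452} = \frac{127 + 0}{- \frac{1}{-12} + 452} = \frac{127}{\left(-1\right) \left(- \frac{1}{12}\right) + 452} = \frac{127}{\frac{1}{12} + 452} = \frac{127}{\frac{5425}{12}} = 127 \cdot \frac{12}{5425} = \frac{1524}{5425}$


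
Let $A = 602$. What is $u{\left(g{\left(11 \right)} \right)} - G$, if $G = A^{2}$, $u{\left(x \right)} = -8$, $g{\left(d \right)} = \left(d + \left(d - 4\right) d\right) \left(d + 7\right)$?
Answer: $-362412$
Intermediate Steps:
$g{\left(d \right)} = \left(7 + d\right) \left(d + d \left(-4 + d\right)\right)$ ($g{\left(d \right)} = \left(d + \left(-4 + d\right) d\right) \left(7 + d\right) = \left(d + d \left(-4 + d\right)\right) \left(7 + d\right) = \left(7 + d\right) \left(d + d \left(-4 + d\right)\right)$)
$G = 362404$ ($G = 602^{2} = 362404$)
$u{\left(g{\left(11 \right)} \right)} - G = -8 - 362404 = -362412$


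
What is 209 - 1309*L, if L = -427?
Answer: 559152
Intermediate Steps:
209 - 1309*L = 209 - 1309*(-427) = 209 + 558943 = 559152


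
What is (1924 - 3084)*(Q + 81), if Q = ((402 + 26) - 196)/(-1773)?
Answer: -166321960/1773 ≈ -93808.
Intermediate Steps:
Q = -232/1773 (Q = (428 - 196)*(-1/1773) = 232*(-1/1773) = -232/1773 ≈ -0.13085)
(1924 - 3084)*(Q + 81) = (1924 - 3084)*(-232/1773 + 81) = -1160*143381/1773 = -166321960/1773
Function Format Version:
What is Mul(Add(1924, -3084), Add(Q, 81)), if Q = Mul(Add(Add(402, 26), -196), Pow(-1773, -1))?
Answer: Rational(-166321960, 1773) ≈ -93808.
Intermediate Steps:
Q = Rational(-232, 1773) (Q = Mul(Add(428, -196), Rational(-1, 1773)) = Mul(232, Rational(-1, 1773)) = Rational(-232, 1773) ≈ -0.13085)
Mul(Add(1924, -3084), Add(Q, 81)) = Mul(Add(1924, -3084), Add(Rational(-232, 1773), 81)) = Mul(-1160, Rational(143381, 1773)) = Rational(-166321960, 1773)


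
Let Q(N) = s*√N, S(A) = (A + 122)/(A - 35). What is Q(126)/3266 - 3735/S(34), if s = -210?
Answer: 1245/52 - 315*√14/1633 ≈ 23.221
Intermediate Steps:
S(A) = (122 + A)/(-35 + A)
Q(N) = -210*√N
Q(126)/3266 - 3735/S(34) = -630*√14/3266 - 3735*(-35 + 34)/(122 + 34) = -630*√14*(1/3266) - 3735/(156/(-1)) = -630*√14*(1/3266) - 3735/((-1*156)) = -315*√14/1633 - 3735/(-156) = -315*√14/1633 - 3735*(-1/156) = -315*√14/1633 + 1245/52 = 1245/52 - 315*√14/1633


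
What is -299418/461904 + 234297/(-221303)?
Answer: -29080803857/17036790152 ≈ -1.7069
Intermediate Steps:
-299418/461904 + 234297/(-221303) = -299418*1/461904 + 234297*(-1/221303) = -49903/76984 - 234297/221303 = -29080803857/17036790152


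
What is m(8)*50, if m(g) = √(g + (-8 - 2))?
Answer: 50*I*√2 ≈ 70.711*I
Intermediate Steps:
m(g) = √(-10 + g) (m(g) = √(g - 10) = √(-10 + g))
m(8)*50 = √(-10 + 8)*50 = √(-2)*50 = (I*√2)*50 = 50*I*√2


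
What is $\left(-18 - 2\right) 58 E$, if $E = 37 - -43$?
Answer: $-92800$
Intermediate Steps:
$E = 80$ ($E = 37 + 43 = 80$)
$\left(-18 - 2\right) 58 E = \left(-18 - 2\right) 58 \cdot 80 = \left(-20\right) 58 \cdot 80 = \left(-1160\right) 80 = -92800$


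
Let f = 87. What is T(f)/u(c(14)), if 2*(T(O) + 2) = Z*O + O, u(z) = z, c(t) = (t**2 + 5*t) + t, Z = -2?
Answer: -13/80 ≈ -0.16250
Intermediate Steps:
c(t) = t**2 + 6*t
T(O) = -2 - O/2 (T(O) = -2 + (-2*O + O)/2 = -2 + (-O)/2 = -2 - O/2)
T(f)/u(c(14)) = (-2 - 1/2*87)/((14*(6 + 14))) = (-2 - 87/2)/((14*20)) = -91/2/280 = -91/2*1/280 = -13/80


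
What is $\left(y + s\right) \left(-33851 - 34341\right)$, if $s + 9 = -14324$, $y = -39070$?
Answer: $3641657376$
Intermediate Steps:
$s = -14333$ ($s = -9 - 14324 = -14333$)
$\left(y + s\right) \left(-33851 - 34341\right) = \left(-39070 - 14333\right) \left(-33851 - 34341\right) = \left(-53403\right) \left(-68192\right) = 3641657376$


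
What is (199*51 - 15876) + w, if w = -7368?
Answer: -13095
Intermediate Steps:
(199*51 - 15876) + w = (199*51 - 15876) - 7368 = (10149 - 15876) - 7368 = -5727 - 7368 = -13095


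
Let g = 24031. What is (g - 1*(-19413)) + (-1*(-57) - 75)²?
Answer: 43768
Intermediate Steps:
(g - 1*(-19413)) + (-1*(-57) - 75)² = (24031 - 1*(-19413)) + (-1*(-57) - 75)² = (24031 + 19413) + (57 - 75)² = 43444 + (-18)² = 43444 + 324 = 43768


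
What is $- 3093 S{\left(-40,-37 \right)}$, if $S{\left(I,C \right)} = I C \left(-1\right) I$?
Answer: $-183105600$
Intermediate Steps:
$S{\left(I,C \right)} = - C I^{2}$ ($S{\left(I,C \right)} = C I \left(-1\right) I = - C I I = - C I^{2}$)
$- 3093 S{\left(-40,-37 \right)} = - 3093 \left(\left(-1\right) \left(-37\right) \left(-40\right)^{2}\right) = - 3093 \left(\left(-1\right) \left(-37\right) 1600\right) = \left(-3093\right) 59200 = -183105600$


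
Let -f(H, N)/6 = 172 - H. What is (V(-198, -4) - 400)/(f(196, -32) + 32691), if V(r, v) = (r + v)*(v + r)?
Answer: 13468/10945 ≈ 1.2305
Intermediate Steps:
f(H, N) = -1032 + 6*H (f(H, N) = -6*(172 - H) = -1032 + 6*H)
V(r, v) = (r + v)**2 (V(r, v) = (r + v)*(r + v) = (r + v)**2)
(V(-198, -4) - 400)/(f(196, -32) + 32691) = ((-198 - 4)**2 - 400)/((-1032 + 6*196) + 32691) = ((-202)**2 - 400)/((-1032 + 1176) + 32691) = (40804 - 400)/(144 + 32691) = 40404/32835 = 40404*(1/32835) = 13468/10945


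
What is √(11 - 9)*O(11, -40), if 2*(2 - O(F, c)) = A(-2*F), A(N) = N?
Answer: 13*√2 ≈ 18.385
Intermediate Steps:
O(F, c) = 2 + F (O(F, c) = 2 - (-1)*F = 2 + F)
√(11 - 9)*O(11, -40) = √(11 - 9)*(2 + 11) = √2*13 = 13*√2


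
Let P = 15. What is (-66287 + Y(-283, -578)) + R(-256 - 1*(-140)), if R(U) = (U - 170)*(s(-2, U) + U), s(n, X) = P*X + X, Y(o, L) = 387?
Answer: 498092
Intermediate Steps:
s(n, X) = 16*X (s(n, X) = 15*X + X = 16*X)
R(U) = 17*U*(-170 + U) (R(U) = (U - 170)*(16*U + U) = (-170 + U)*(17*U) = 17*U*(-170 + U))
(-66287 + Y(-283, -578)) + R(-256 - 1*(-140)) = (-66287 + 387) + 17*(-256 - 1*(-140))*(-170 + (-256 - 1*(-140))) = -65900 + 17*(-256 + 140)*(-170 + (-256 + 140)) = -65900 + 17*(-116)*(-170 - 116) = -65900 + 17*(-116)*(-286) = -65900 + 563992 = 498092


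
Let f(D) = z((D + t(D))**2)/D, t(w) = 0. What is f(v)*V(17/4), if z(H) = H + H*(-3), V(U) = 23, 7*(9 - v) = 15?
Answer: -2208/7 ≈ -315.43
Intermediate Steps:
v = 48/7 (v = 9 - 1/7*15 = 9 - 15/7 = 48/7 ≈ 6.8571)
z(H) = -2*H (z(H) = H - 3*H = -2*H)
f(D) = -2*D (f(D) = (-2*(D + 0)**2)/D = (-2*D**2)/D = -2*D)
f(v)*V(17/4) = -2*48/7*23 = -96/7*23 = -2208/7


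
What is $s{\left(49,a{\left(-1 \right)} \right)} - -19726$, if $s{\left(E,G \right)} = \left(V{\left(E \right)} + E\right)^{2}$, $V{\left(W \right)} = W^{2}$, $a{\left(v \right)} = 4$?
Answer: $6022226$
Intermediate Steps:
$s{\left(E,G \right)} = \left(E + E^{2}\right)^{2}$ ($s{\left(E,G \right)} = \left(E^{2} + E\right)^{2} = \left(E + E^{2}\right)^{2}$)
$s{\left(49,a{\left(-1 \right)} \right)} - -19726 = 49^{2} \left(1 + 49\right)^{2} - -19726 = 2401 \cdot 50^{2} + 19726 = 2401 \cdot 2500 + 19726 = 6002500 + 19726 = 6022226$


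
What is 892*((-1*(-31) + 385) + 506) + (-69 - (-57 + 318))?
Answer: 822094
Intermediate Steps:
892*((-1*(-31) + 385) + 506) + (-69 - (-57 + 318)) = 892*((31 + 385) + 506) + (-69 - 1*261) = 892*(416 + 506) + (-69 - 261) = 892*922 - 330 = 822424 - 330 = 822094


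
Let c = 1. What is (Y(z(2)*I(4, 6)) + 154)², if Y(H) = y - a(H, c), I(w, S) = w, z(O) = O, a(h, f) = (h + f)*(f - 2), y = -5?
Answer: 24964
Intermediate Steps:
a(h, f) = (-2 + f)*(f + h) (a(h, f) = (f + h)*(-2 + f) = (-2 + f)*(f + h))
Y(H) = -4 + H (Y(H) = -5 - (1² - 2*1 - 2*H + 1*H) = -5 - (1 - 2 - 2*H + H) = -5 - (-1 - H) = -5 + (1 + H) = -4 + H)
(Y(z(2)*I(4, 6)) + 154)² = ((-4 + 2*4) + 154)² = ((-4 + 8) + 154)² = (4 + 154)² = 158² = 24964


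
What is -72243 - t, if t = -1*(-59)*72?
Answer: -76491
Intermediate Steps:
t = 4248 (t = 59*72 = 4248)
-72243 - t = -72243 - 1*4248 = -72243 - 4248 = -76491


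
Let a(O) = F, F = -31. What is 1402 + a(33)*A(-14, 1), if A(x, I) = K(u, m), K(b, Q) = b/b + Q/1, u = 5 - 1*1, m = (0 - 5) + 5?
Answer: 1371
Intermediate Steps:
m = 0 (m = -5 + 5 = 0)
u = 4 (u = 5 - 1 = 4)
K(b, Q) = 1 + Q (K(b, Q) = 1 + Q*1 = 1 + Q)
a(O) = -31
A(x, I) = 1 (A(x, I) = 1 + 0 = 1)
1402 + a(33)*A(-14, 1) = 1402 - 31*1 = 1402 - 31 = 1371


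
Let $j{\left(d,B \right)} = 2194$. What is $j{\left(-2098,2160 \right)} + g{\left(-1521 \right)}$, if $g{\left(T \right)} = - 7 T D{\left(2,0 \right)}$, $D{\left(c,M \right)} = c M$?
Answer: $2194$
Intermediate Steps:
$D{\left(c,M \right)} = M c$
$g{\left(T \right)} = 0$ ($g{\left(T \right)} = - 7 T 0 \cdot 2 = - 7 T 0 = 0$)
$j{\left(-2098,2160 \right)} + g{\left(-1521 \right)} = 2194 + 0 = 2194$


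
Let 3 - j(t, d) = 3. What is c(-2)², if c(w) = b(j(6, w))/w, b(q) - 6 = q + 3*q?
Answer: 9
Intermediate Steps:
j(t, d) = 0 (j(t, d) = 3 - 1*3 = 3 - 3 = 0)
b(q) = 6 + 4*q (b(q) = 6 + (q + 3*q) = 6 + 4*q)
c(w) = 6/w (c(w) = (6 + 4*0)/w = (6 + 0)/w = 6/w)
c(-2)² = (6/(-2))² = (6*(-½))² = (-3)² = 9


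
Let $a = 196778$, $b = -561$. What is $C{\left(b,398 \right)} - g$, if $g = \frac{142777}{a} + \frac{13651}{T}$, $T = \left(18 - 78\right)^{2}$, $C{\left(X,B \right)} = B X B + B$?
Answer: $- \frac{31475753079005239}{354200400} \approx -8.8864 \cdot 10^{7}$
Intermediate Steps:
$C{\left(X,B \right)} = B + X B^{2}$ ($C{\left(X,B \right)} = X B^{2} + B = B + X B^{2}$)
$T = 3600$ ($T = \left(-60\right)^{2} = 3600$)
$g = \frac{1600106839}{354200400}$ ($g = \frac{142777}{196778} + \frac{13651}{3600} = \frac{1600106839}{354200400} \approx 4.5175$)
$C{\left(b,398 \right)} - g = 398 \left(1 + 398 \left(-561\right)\right) - \frac{1600106839}{354200400} = 398 \left(1 - 223278\right) - \frac{1600106839}{354200400} = 398 \left(-223277\right) - \frac{1600106839}{354200400} = -88864246 - \frac{1600106839}{354200400} = - \frac{31475753079005239}{354200400}$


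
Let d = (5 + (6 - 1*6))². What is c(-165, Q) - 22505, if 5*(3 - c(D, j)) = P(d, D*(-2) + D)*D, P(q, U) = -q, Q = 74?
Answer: -23327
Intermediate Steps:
d = 25 (d = (5 + (6 - 6))² = (5 + 0)² = 5² = 25)
c(D, j) = 3 + 5*D (c(D, j) = 3 - (-1*25)*D/5 = 3 - (-5)*D = 3 + 5*D)
c(-165, Q) - 22505 = (3 + 5*(-165)) - 22505 = (3 - 825) - 22505 = -822 - 22505 = -23327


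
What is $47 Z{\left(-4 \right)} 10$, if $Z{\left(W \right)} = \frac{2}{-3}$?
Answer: $- \frac{940}{3} \approx -313.33$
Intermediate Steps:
$Z{\left(W \right)} = - \frac{2}{3}$ ($Z{\left(W \right)} = 2 \left(- \frac{1}{3}\right) = - \frac{2}{3}$)
$47 Z{\left(-4 \right)} 10 = 47 \left(- \frac{2}{3}\right) 10 = \left(- \frac{94}{3}\right) 10 = - \frac{940}{3}$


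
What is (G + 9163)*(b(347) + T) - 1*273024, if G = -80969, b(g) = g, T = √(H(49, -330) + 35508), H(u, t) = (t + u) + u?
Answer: -25189706 - 143612*√8819 ≈ -3.8676e+7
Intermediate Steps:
H(u, t) = t + 2*u
T = 2*√8819 (T = √((-330 + 2*49) + 35508) = √((-330 + 98) + 35508) = √(-232 + 35508) = √35276 = 2*√8819 ≈ 187.82)
(G + 9163)*(b(347) + T) - 1*273024 = (-80969 + 9163)*(347 + 2*√8819) - 1*273024 = -71806*(347 + 2*√8819) - 273024 = (-24916682 - 143612*√8819) - 273024 = -25189706 - 143612*√8819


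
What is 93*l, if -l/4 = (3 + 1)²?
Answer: -5952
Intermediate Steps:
l = -64 (l = -4*(3 + 1)² = -4*4² = -4*16 = -64)
93*l = 93*(-64) = -5952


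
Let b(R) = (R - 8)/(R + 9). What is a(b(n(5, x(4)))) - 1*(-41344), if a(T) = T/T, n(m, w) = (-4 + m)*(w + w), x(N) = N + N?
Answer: 41345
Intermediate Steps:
x(N) = 2*N
n(m, w) = 2*w*(-4 + m) (n(m, w) = (-4 + m)*(2*w) = 2*w*(-4 + m))
b(R) = (-8 + R)/(9 + R)
a(T) = 1
a(b(n(5, x(4)))) - 1*(-41344) = 1 - 1*(-41344) = 1 + 41344 = 41345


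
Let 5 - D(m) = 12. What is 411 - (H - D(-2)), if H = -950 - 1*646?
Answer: 2000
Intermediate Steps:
H = -1596 (H = -950 - 646 = -1596)
D(m) = -7 (D(m) = 5 - 1*12 = 5 - 12 = -7)
411 - (H - D(-2)) = 411 - (-1596 - 1*(-7)) = 411 - (-1596 + 7) = 411 - 1*(-1589) = 411 + 1589 = 2000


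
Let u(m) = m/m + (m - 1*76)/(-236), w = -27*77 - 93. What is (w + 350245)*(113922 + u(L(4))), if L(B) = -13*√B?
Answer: 4679133156445/118 ≈ 3.9654e+10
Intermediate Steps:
w = -2172 (w = -2079 - 93 = -2172)
u(m) = 78/59 - m/236 (u(m) = 1 + (m - 76)*(-1/236) = 1 + (-76 + m)*(-1/236) = 1 + (19/59 - m/236) = 78/59 - m/236)
(w + 350245)*(113922 + u(L(4))) = (-2172 + 350245)*(113922 + (78/59 - (-13)*√4/236)) = 348073*(113922 + (78/59 - (-13)*2/236)) = 348073*(113922 + (78/59 - 1/236*(-26))) = 348073*(113922 + (78/59 + 13/118)) = 348073*(113922 + 169/118) = 348073*(13442965/118) = 4679133156445/118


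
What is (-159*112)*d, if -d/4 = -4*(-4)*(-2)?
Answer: -2279424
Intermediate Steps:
d = 128 (d = -4*(-4*(-4))*(-2) = -64*(-2) = -4*(-32) = 128)
(-159*112)*d = -159*112*128 = -17808*128 = -2279424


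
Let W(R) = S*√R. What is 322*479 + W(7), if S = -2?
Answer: 154238 - 2*√7 ≈ 1.5423e+5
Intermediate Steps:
W(R) = -2*√R
322*479 + W(7) = 322*479 - 2*√7 = 154238 - 2*√7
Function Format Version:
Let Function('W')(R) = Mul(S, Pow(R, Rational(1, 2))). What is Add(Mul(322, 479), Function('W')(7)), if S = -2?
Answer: Add(154238, Mul(-2, Pow(7, Rational(1, 2)))) ≈ 1.5423e+5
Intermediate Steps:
Function('W')(R) = Mul(-2, Pow(R, Rational(1, 2)))
Add(Mul(322, 479), Function('W')(7)) = Add(Mul(322, 479), Mul(-2, Pow(7, Rational(1, 2)))) = Add(154238, Mul(-2, Pow(7, Rational(1, 2))))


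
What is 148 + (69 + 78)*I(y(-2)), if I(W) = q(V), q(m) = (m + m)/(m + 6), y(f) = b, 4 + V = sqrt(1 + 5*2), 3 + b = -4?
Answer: 946 - 252*sqrt(11) ≈ 110.21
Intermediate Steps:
b = -7 (b = -3 - 4 = -7)
V = -4 + sqrt(11) (V = -4 + sqrt(1 + 5*2) = -4 + sqrt(1 + 10) = -4 + sqrt(11) ≈ -0.68338)
y(f) = -7
q(m) = 2*m/(6 + m) (q(m) = (2*m)/(6 + m) = 2*m/(6 + m))
I(W) = 2*(-4 + sqrt(11))/(2 + sqrt(11)) (I(W) = 2*(-4 + sqrt(11))/(6 + (-4 + sqrt(11))) = 2*(-4 + sqrt(11))/(2 + sqrt(11)))
148 + (69 + 78)*I(y(-2)) = 148 + (69 + 78)*(38/7 - 12*sqrt(11)/7) = 148 + 147*(38/7 - 12*sqrt(11)/7) = 148 + (798 - 252*sqrt(11)) = 946 - 252*sqrt(11)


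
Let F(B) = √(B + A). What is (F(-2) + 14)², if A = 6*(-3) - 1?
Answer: (14 + I*√21)² ≈ 175.0 + 128.31*I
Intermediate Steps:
A = -19 (A = -18 - 1 = -19)
F(B) = √(-19 + B) (F(B) = √(B - 19) = √(-19 + B))
(F(-2) + 14)² = (√(-19 - 2) + 14)² = (√(-21) + 14)² = (I*√21 + 14)² = (14 + I*√21)²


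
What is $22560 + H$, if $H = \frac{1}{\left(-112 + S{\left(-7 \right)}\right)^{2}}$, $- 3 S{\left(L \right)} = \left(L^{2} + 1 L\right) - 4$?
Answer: $\frac{3155602569}{139876} \approx 22560.0$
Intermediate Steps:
$S{\left(L \right)} = \frac{4}{3} - \frac{L}{3} - \frac{L^{2}}{3}$ ($S{\left(L \right)} = - \frac{\left(L^{2} + 1 L\right) - 4}{3} = - \frac{\left(L^{2} + L\right) - 4}{3} = - \frac{\left(L + L^{2}\right) - 4}{3} = - \frac{-4 + L + L^{2}}{3} = \frac{4}{3} - \frac{L}{3} - \frac{L^{2}}{3}$)
$H = \frac{9}{139876}$ ($H = \frac{1}{\left(-112 - \left(- \frac{11}{3} + \frac{49}{3}\right)\right)^{2}} = \frac{1}{\left(-112 + \left(\frac{4}{3} + \frac{7}{3} - \frac{49}{3}\right)\right)^{2}} = \frac{1}{\left(-112 - \frac{38}{3}\right)^{2}} = \frac{1}{\left(- \frac{374}{3}\right)^{2}} = \frac{1}{\frac{139876}{9}} = \frac{9}{139876} \approx 6.4343 \cdot 10^{-5}$)
$22560 + H = 22560 + \frac{9}{139876} = \frac{3155602569}{139876}$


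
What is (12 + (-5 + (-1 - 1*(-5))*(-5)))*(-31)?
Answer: 403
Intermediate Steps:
(12 + (-5 + (-1 - 1*(-5))*(-5)))*(-31) = (12 + (-5 + (-1 + 5)*(-5)))*(-31) = (12 + (-5 + 4*(-5)))*(-31) = (12 + (-5 - 20))*(-31) = (12 - 25)*(-31) = -13*(-31) = 403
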